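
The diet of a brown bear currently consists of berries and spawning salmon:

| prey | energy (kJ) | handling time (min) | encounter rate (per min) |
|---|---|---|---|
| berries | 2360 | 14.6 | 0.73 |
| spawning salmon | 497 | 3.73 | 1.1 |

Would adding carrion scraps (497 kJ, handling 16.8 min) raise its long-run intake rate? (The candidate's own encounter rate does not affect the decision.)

No

Intake rate on the current diet: R = (0.73×2360 + 1.1×497) / (1 + 0.73×14.6 + 1.1×3.73) = 2270/15.76 = 144 kJ/min.
carrion scraps: E/h = 497/16.8 = 29.58 kJ/min.
Since 29.58 < R, time spent handling carrion scraps is better spent searching.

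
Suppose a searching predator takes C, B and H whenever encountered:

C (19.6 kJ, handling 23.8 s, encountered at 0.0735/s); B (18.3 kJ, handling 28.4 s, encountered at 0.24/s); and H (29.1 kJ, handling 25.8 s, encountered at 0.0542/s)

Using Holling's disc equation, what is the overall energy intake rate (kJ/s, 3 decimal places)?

0.676 kJ/s

R = (0.0735×19.6 + 0.24×18.3 + 0.0542×29.1) / (1 + 0.0735×23.8 + 0.24×28.4 + 0.0542×25.8) = 7.41/10.96 = 0.6759 kJ/s.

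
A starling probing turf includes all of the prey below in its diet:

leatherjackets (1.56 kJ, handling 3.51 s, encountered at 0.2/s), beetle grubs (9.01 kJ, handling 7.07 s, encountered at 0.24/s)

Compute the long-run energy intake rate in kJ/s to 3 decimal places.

Energy encountered per unit search time: 0.2×1.56 + 0.24×9.01 = 2.474 kJ/s.
Handling time per unit search time: 0.2×3.51 + 0.24×7.07 = 2.399.
Rate = 2.474/(1 + 2.399) = 0.728 kJ/s.

0.728 kJ/s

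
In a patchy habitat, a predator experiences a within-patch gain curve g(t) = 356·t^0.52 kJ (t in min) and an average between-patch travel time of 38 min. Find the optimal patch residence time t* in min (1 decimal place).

41.2 min

Maximise g(t)/(T+t): set derivative to zero → g'(t)(T+t) = g(t).
g'(t) = 0.52·356·t^-0.48. Setting 0.52·356·t^-0.48 = 356·t^0.52/(38+t) gives 0.52(38+t) = t, so 0.48·t = 0.52×38.
t* = 0.52×38/0.48 = 41.17 min.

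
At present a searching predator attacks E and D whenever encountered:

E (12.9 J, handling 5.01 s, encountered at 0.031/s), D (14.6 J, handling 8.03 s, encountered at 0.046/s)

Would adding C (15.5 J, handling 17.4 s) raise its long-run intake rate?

Yes

Intake rate on the current diet: R = (0.031×12.9 + 0.046×14.6) / (1 + 0.031×5.01 + 0.046×8.03) = 1.071/1.525 = 0.7028 J/s.
C: E/h = 15.5/17.4 = 0.8908 J/s.
Since 0.8908 > R, including C increases the long-run rate.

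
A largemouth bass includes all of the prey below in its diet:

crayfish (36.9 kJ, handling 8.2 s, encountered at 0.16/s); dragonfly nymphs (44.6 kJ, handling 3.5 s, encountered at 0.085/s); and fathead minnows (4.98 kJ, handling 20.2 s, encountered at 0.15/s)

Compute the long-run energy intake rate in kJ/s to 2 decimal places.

R = Σλ_iE_i / (1 + Σλ_ih_i)
Numerator: 0.16×36.9 + 0.085×44.6 + 0.15×4.98 = 10.44
Denominator: 1 + 0.16×8.2 + 0.085×3.5 + 0.15×20.2 = 5.639
R = 10.44/5.639 = 1.852 kJ/s

1.85 kJ/s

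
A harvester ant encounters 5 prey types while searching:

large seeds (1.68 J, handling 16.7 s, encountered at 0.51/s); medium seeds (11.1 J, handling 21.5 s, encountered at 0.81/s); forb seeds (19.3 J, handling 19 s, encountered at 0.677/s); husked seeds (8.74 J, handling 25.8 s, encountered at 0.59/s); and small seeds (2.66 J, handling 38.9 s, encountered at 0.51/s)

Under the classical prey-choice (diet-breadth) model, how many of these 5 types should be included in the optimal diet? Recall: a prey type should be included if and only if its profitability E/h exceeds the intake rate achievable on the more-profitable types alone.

E/h in descending order: forb seeds 1.02, medium seeds 0.516, husked seeds 0.339, large seeds 0.101, small seeds 0.0684 J/s. The optimal diet is the largest prefix of this list for which every included type satisfies E_i/h_i > R on the types above it.
Rate on top 1: 0.9425. medium seeds: 0.516 < 0.9425 → exclude; stop.
Optimal diet: forb seeds — 1 of 5 types.

1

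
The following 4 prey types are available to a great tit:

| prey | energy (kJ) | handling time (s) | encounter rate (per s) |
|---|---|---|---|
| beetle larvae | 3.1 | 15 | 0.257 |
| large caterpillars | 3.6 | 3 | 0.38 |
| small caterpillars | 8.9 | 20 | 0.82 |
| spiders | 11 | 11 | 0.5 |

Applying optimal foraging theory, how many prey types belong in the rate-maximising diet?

2

Profitabilities (E/h, kJ/s): large caterpillars 1.2, spiders 1, small caterpillars 0.445, beetle larvae 0.207. Add prey in this order while the next type's profitability exceeds the intake rate on those already taken.
Rate on top 1: 0.6393. spiders: 1 > 0.6393 → include.
Rate on top 2: 0.899. small caterpillars: 0.445 < 0.899 → exclude; stop.
Optimal diet: large caterpillars, spiders — 2 of 4 types.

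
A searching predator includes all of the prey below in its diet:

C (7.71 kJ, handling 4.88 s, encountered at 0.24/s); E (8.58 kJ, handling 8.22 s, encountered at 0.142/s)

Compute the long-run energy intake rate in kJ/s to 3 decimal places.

R = (0.24×7.71 + 0.142×8.58) / (1 + 0.24×4.88 + 0.142×8.22) = 3.069/3.338 = 0.9192 kJ/s.

0.919 kJ/s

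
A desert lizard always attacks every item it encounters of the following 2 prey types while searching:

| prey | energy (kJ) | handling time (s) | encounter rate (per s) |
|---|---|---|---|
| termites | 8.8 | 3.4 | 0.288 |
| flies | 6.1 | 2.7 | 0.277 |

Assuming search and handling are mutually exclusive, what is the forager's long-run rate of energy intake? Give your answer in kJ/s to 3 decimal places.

Energy encountered per unit search time: 0.288×8.8 + 0.277×6.1 = 4.224 kJ/s.
Handling time per unit search time: 0.288×3.4 + 0.277×2.7 = 1.727.
Rate = 4.224/(1 + 1.727) = 1.549 kJ/s.

1.549 kJ/s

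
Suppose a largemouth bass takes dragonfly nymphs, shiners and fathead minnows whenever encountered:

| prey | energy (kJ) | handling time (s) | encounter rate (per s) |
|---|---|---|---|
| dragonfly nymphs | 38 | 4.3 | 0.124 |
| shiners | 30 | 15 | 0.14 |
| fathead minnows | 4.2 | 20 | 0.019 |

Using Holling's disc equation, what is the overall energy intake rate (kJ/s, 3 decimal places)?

2.241 kJ/s

Energy encountered per unit search time: 0.124×38 + 0.14×30 + 0.019×4.2 = 8.992 kJ/s.
Handling time per unit search time: 0.124×4.3 + 0.14×15 + 0.019×20 = 3.013.
Rate = 8.992/(1 + 3.013) = 2.241 kJ/s.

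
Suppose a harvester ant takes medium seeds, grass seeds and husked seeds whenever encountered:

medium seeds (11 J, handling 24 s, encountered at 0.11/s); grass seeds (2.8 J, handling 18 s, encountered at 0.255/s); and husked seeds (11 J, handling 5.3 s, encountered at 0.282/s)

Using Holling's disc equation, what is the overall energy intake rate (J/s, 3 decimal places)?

Energy encountered per unit search time: 0.11×11 + 0.255×2.8 + 0.282×11 = 5.026 J/s.
Handling time per unit search time: 0.11×24 + 0.255×18 + 0.282×5.3 = 8.725.
Rate = 5.026/(1 + 8.725) = 0.5168 J/s.

0.517 J/s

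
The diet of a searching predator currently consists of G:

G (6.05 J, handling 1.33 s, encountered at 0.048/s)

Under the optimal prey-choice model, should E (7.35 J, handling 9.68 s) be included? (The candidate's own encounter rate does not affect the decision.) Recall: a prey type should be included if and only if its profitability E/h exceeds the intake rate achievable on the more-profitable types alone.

Yes

Current rate: (0.048×6.05)/(1 + 0.048×1.33) = 0.273 J/s.
E: E/h = 7.35/9.68 = 0.7593 J/s.
0.7593 > 0.273, so adding E raises the average — include it.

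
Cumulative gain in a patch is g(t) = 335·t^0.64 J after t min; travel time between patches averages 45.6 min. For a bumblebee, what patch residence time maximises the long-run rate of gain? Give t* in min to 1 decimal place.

Optimal t* satisfies g'(t*) = g(t*)/(T + t*).
g'(t) = 0.64·335·t^-0.36. Setting 0.64·335·t^-0.36 = 335·t^0.64/(45.6+t) gives 0.64(45.6+t) = t, so 0.36·t = 0.64×45.6.
t* = 0.64×45.6/0.36 = 81.07 min.

81.1 min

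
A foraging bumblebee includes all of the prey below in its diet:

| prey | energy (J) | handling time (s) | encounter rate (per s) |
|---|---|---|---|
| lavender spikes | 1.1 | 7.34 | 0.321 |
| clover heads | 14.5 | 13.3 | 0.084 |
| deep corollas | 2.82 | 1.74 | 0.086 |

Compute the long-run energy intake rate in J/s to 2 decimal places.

R = (0.321×1.1 + 0.084×14.5 + 0.086×2.82) / (1 + 0.321×7.34 + 0.084×13.3 + 0.086×1.74) = 1.814/4.623 = 0.3923 J/s.

0.39 J/s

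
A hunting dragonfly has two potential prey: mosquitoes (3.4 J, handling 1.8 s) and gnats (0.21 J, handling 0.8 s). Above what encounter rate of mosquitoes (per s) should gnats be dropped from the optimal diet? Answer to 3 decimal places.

The zero-one rule: include gnats iff E₂/h₂ > λE₁/(1+λh₁). Equality gives the switch point.
λE₁h₂ = E₂ + λE₂h₁ ⇒ λ = E₂/(E₁h₂ − E₂h₁) = 0.21/(2.72 − 0.378) = 0.08967 per s.

0.090 per s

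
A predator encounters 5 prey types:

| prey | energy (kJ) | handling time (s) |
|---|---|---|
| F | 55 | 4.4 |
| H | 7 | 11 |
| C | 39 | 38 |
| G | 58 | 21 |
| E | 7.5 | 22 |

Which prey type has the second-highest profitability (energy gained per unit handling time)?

G

Profitability E/h (kJ/s): F = 55/4.4 = 12.5, H = 7/11 = 0.636, C = 39/38 = 1.03, G = 58/21 = 2.76, E = 7.5/22 = 0.341.
Ranked: F > G > C > H > E.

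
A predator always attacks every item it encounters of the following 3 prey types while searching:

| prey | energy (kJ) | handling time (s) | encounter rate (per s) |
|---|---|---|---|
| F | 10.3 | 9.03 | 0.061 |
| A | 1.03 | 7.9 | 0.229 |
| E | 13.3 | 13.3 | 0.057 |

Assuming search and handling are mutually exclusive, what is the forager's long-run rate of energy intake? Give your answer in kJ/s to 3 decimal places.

R = (0.061×10.3 + 0.229×1.03 + 0.057×13.3) / (1 + 0.061×9.03 + 0.229×7.9 + 0.057×13.3) = 1.622/4.118 = 0.3939 kJ/s.

0.394 kJ/s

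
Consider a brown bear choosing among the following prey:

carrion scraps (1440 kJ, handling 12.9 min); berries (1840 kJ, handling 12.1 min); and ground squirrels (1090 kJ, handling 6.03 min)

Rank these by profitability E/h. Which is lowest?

Profitability E/h (kJ/min): carrion scraps = 1440/12.9 = 112, berries = 1840/12.1 = 152, ground squirrels = 1090/6.03 = 181.
Ranked: ground squirrels > berries > carrion scraps.

carrion scraps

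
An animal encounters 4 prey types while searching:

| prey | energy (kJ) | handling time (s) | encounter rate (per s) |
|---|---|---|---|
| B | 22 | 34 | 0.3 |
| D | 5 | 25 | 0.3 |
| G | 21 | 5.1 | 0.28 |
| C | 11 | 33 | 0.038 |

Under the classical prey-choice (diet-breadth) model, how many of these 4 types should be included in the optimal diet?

1

Rank by E/h (kJ/s): G 4.12, B 0.647, C 0.333, D 0.2. Include each in turn until the next type's E/h falls below the running intake rate.
Rate on top 1: 2.422. B: 0.647 < 2.422 → exclude; stop.
Optimal diet: G — 1 of 4 types.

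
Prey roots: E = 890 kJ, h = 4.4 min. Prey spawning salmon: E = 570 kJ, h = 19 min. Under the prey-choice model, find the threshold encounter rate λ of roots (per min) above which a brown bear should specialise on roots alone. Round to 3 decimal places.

0.040 per min

At the threshold, the rate on roots alone equals the profitability of spawning salmon: λ·890/(1 + λ·4.4) = 570/19 = 30.
Rearranging, λ(890 − 30×4.4) = 30, so λ = 30/758 = 0.03958 per min.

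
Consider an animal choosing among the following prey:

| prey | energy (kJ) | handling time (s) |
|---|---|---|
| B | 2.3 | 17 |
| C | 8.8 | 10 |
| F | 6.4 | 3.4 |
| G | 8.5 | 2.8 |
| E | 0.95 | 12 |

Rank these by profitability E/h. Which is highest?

Profitability E/h (kJ/s): B = 2.3/17 = 0.135, C = 8.8/10 = 0.88, F = 6.4/3.4 = 1.88, G = 8.5/2.8 = 3.04, E = 0.95/12 = 0.0792.
Ranked: G > F > C > B > E.

G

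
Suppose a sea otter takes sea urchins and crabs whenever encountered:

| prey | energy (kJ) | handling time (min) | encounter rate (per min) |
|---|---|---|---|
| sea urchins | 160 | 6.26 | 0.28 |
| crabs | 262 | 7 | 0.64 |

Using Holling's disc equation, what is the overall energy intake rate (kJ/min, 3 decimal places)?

29.377 kJ/min

R = Σλ_iE_i / (1 + Σλ_ih_i)
Numerator: 0.28×160 + 0.64×262 = 212.5
Denominator: 1 + 0.28×6.26 + 0.64×7 = 7.233
R = 212.5/7.233 = 29.38 kJ/min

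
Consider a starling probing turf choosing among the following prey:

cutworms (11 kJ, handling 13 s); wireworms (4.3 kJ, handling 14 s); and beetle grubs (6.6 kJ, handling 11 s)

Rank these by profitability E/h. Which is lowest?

wireworms

Profitability E/h (kJ/s): cutworms = 11/13 = 0.846, wireworms = 4.3/14 = 0.307, beetle grubs = 6.6/11 = 0.6.
Ranked: cutworms > beetle grubs > wireworms.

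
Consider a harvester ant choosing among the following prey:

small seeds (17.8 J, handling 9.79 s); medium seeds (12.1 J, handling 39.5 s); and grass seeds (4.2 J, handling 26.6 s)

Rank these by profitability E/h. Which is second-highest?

medium seeds

Profitability E/h (J/s): small seeds = 17.8/9.79 = 1.82, medium seeds = 12.1/39.5 = 0.306, grass seeds = 4.2/26.6 = 0.158.
Ranked: small seeds > medium seeds > grass seeds.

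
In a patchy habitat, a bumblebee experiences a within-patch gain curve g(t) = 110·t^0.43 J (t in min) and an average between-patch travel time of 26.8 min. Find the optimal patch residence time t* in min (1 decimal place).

20.2 min

By the marginal value theorem, leave when the instantaneous gain rate g'(t) equals the habitat-wide average g(t)/(T + t).
g'(t) = 0.43·110·t^-0.57. Setting 0.43·110·t^-0.57 = 110·t^0.43/(26.8+t) gives 0.43(26.8+t) = t, so 0.57·t = 0.43×26.8.
t* = 0.43×26.8/0.57 = 20.22 min.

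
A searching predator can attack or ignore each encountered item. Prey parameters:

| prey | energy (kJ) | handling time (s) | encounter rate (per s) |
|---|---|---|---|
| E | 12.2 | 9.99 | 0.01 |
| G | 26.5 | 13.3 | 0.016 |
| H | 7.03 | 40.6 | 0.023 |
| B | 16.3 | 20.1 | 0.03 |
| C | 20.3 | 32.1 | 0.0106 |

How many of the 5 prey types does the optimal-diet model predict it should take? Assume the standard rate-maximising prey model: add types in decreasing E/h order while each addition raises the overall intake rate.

Rank by E/h (kJ/s): G 1.99, E 1.22, B 0.811, C 0.632, H 0.173. Include each in turn until the next type's E/h falls below the running intake rate.
Rate on top 1: 0.3496. E: 1.22 > 0.3496 → include.
Rate on top 2: 0.4159. B: 0.811 > 0.4159 → include.
Rate on top 3: 0.5403. C: 0.632 > 0.5403 → include.
Rate on top 4: 0.5542. H: 0.173 < 0.5542 → exclude; stop.
Optimal diet: G, E, B, C — 4 of 5 types.

4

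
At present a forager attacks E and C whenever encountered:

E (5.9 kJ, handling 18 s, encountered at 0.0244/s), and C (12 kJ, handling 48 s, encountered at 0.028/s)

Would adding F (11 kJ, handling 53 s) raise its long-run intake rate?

Yes

On E and C alone, R = ΣλE/(1+Σλh) = 0.48/2.783 = 0.1724 kJ/s.
Profitability of F: 11/53 = 0.2075 kJ/s.
0.2075 > 0.1724, so adding F raises the average — include it.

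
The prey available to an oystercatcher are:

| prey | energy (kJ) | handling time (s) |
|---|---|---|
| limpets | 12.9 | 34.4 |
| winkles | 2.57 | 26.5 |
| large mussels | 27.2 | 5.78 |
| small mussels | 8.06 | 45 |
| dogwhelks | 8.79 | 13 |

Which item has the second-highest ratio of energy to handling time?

dogwhelks

Profitability E/h (kJ/s): limpets = 12.9/34.4 = 0.375, winkles = 2.57/26.5 = 0.097, large mussels = 27.2/5.78 = 4.71, small mussels = 8.06/45 = 0.179, dogwhelks = 8.79/13 = 0.676.
Ranked: large mussels > dogwhelks > limpets > small mussels > winkles.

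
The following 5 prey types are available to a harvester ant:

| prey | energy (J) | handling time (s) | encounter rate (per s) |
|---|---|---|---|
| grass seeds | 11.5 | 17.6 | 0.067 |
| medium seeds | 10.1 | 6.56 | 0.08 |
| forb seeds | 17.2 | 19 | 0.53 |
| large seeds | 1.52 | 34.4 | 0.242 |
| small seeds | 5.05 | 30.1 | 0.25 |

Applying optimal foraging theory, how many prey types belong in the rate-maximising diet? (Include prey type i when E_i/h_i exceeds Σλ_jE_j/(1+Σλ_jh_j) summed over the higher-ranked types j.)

E/h in descending order: medium seeds 1.54, forb seeds 0.905, grass seeds 0.653, small seeds 0.168, large seeds 0.0442 J/s. The optimal diet is the largest prefix of this list for which every included type satisfies E_i/h_i > R on the types above it.
Rate on top 1: 0.5299. forb seeds: 0.905 > 0.5299 → include.
Rate on top 2: 0.8559. grass seeds: 0.653 < 0.8559 → exclude; stop.
Optimal diet: medium seeds, forb seeds — 2 of 5 types.

2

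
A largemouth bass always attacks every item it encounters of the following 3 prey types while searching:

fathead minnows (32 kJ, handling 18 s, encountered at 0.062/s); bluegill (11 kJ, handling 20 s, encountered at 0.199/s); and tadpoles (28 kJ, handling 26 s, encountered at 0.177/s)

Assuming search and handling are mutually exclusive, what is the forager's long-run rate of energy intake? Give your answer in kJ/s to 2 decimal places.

Energy encountered per unit search time: 0.062×32 + 0.199×11 + 0.177×28 = 9.129 kJ/s.
Handling time per unit search time: 0.062×18 + 0.199×20 + 0.177×26 = 9.698.
Rate = 9.129/(1 + 9.698) = 0.8533 kJ/s.

0.85 kJ/s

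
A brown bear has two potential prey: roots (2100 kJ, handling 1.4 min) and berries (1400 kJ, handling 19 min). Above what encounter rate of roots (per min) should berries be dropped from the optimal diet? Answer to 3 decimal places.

Drop berries once their profitability E₂/h₂ falls below the rate achievable on roots alone: E₂/h₂ = λE₁/(1 + λh₁).
Solve for λ: λE₁h₂ = E₂(1 + λh₁) → λ(E₁h₂ − E₂h₁) = E₂ → λ = E₂/(E₁h₂ − E₂h₁).
λ = 1400/(2100×19 − 1400×1.4) = 1400/3.794e+04 = 0.0369 per min.

0.037 per min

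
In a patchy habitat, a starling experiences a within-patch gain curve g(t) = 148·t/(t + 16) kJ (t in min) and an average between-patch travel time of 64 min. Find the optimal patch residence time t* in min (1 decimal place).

Maximise g(t)/(T+t): set derivative to zero → g'(t)(T+t) = g(t).
g'(t) = 148·16/(t + 16)². Setting 148·16/(t+16)² = 148t/[(t+16)(64+t)] gives 16(64+t) = t(t+16), so t² = 16×64 = 1024.
t* = √1024 = 32 min.

32.0 min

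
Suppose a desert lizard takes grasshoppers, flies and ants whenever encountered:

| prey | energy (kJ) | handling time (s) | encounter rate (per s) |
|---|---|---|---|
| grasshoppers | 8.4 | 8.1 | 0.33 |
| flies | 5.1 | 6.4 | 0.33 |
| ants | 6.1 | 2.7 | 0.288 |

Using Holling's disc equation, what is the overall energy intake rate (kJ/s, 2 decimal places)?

0.95 kJ/s

R = Σλ_iE_i / (1 + Σλ_ih_i)
Numerator: 0.33×8.4 + 0.33×5.1 + 0.288×6.1 = 6.212
Denominator: 1 + 0.33×8.1 + 0.33×6.4 + 0.288×2.7 = 6.563
R = 6.212/6.563 = 0.9465 kJ/s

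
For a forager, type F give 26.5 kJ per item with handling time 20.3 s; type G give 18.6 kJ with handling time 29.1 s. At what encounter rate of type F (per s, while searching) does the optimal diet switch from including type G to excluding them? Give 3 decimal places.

The zero-one rule: include type G iff E₂/h₂ > λE₁/(1+λh₁). Equality gives the switch point.
λE₁h₂ = E₂ + λE₂h₁ ⇒ λ = E₂/(E₁h₂ − E₂h₁) = 18.6/(771.2 − 377.6) = 0.04726 per s.

0.047 per s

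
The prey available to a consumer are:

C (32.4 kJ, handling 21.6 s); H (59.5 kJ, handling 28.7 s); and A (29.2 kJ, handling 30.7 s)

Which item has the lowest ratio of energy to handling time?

In descending order of E/h:
H: 59.5/28.7 = 2.07 kJ/s
C: 32.4/21.6 = 1.5 kJ/s
A: 29.2/30.7 = 0.951 kJ/s

A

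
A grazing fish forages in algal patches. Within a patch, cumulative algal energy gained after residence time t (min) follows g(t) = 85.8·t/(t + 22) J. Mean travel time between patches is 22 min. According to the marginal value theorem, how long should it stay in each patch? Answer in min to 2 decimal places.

Maximise g(t)/(T+t): set derivative to zero → g'(t)(T+t) = g(t).
g'(t) = 85.8·22/(t + 22)². Setting 85.8·22/(t+22)² = 85.8t/[(t+22)(22+t)] gives 22(22+t) = t(t+22), so t² = 22×22 = 484.
t* = √484 = 22 min.

22.00 min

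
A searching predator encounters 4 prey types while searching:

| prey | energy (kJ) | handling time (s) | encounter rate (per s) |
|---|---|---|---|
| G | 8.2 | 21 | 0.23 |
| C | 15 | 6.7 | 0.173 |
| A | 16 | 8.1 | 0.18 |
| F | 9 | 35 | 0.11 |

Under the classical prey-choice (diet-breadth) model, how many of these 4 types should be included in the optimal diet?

E/h in descending order: C 2.24, A 1.98, G 0.39, F 0.257 kJ/s. The optimal diet is the largest prefix of this list for which every included type satisfies E_i/h_i > R on the types above it.
Rate on top 1: 1.202. A: 1.98 > 1.202 → include.
Rate on top 2: 1.514. G: 0.39 < 1.514 → exclude; stop.
Optimal diet: C, A — 2 of 4 types.

2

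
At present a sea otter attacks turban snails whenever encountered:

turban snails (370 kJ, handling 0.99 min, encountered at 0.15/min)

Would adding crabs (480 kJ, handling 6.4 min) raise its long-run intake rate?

Intake rate on the current diet: R = (0.15×370) / (1 + 0.15×0.99) = 55.5/1.149 = 48.32 kJ/min.
Profitability of crabs: 480/6.4 = 75 kJ/min.
75 > 48.32, so adding crabs raises the average — include it.

Yes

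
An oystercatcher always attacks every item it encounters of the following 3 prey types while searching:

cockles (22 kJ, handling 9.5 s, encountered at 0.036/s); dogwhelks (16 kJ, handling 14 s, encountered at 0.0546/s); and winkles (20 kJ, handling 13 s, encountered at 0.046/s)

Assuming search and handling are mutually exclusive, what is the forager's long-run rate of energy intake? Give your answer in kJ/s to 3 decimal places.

0.956 kJ/s

R = (0.036×22 + 0.0546×16 + 0.046×20) / (1 + 0.036×9.5 + 0.0546×14 + 0.046×13) = 2.586/2.704 = 0.9561 kJ/s.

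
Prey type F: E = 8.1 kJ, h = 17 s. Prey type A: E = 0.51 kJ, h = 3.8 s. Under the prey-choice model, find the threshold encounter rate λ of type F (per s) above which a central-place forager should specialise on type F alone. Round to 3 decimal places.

Drop type A once their profitability E₂/h₂ falls below the rate achievable on type F alone: E₂/h₂ = λE₁/(1 + λh₁).
Solve for λ: λE₁h₂ = E₂(1 + λh₁) → λ(E₁h₂ − E₂h₁) = E₂ → λ = E₂/(E₁h₂ − E₂h₁).
λ = 0.51/(8.1×3.8 − 0.51×17) = 0.51/22.11 = 0.02307 per s.

0.023 per s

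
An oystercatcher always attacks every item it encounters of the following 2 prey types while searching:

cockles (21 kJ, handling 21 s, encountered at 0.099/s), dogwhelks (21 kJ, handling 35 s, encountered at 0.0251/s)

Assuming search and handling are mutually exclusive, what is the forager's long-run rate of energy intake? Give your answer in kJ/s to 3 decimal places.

0.659 kJ/s

R = Σλ_iE_i / (1 + Σλ_ih_i)
Numerator: 0.099×21 + 0.0251×21 = 2.606
Denominator: 1 + 0.099×21 + 0.0251×35 = 3.958
R = 2.606/3.958 = 0.6585 kJ/s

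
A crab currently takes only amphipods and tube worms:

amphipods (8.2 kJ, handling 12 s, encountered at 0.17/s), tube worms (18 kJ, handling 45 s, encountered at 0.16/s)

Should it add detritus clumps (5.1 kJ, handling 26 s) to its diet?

No

Intake rate on the current diet: R = (0.17×8.2 + 0.16×18) / (1 + 0.17×12 + 0.16×45) = 4.274/10.24 = 0.4174 kJ/s.
detritus clumps: E/h = 5.1/26 = 0.1962 kJ/s.
0.1962 < 0.4174, so adding detritus clumps would lower the average — exclude it.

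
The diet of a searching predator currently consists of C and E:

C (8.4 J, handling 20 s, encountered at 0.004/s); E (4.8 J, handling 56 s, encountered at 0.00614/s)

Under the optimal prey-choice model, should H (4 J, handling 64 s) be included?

On C and E alone, R = ΣλE/(1+Σλh) = 0.06307/1.424 = 0.0443 J/s.
H: E/h = 4/64 = 0.0625 J/s.
Since 0.0625 > R, including H increases the long-run rate.

Yes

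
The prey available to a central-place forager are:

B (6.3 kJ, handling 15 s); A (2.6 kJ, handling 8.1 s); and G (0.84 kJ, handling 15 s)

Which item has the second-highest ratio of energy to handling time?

A

Profitability E/h (kJ/s): B = 6.3/15 = 0.42, A = 2.6/8.1 = 0.321, G = 0.84/15 = 0.056.
Ranked: B > A > G.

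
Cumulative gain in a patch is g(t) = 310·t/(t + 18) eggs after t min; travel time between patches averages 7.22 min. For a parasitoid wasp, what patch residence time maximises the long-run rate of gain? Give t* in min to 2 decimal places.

11.40 min

Maximise g(t)/(T+t): set derivative to zero → g'(t)(T+t) = g(t).
g'(t) = 310·18/(t + 18)². Setting 310·18/(t+18)² = 310t/[(t+18)(7.22+t)] gives 18(7.22+t) = t(t+18), so t² = 18×7.22 = 130.
t* = √130 = 11.4 min.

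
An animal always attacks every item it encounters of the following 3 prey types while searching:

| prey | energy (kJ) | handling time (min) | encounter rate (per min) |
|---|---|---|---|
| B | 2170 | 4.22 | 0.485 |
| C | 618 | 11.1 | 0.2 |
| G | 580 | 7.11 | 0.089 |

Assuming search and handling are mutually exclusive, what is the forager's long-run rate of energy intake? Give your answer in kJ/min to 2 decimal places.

208.10 kJ/min

R = (0.485×2170 + 0.2×618 + 0.089×580) / (1 + 0.485×4.22 + 0.2×11.1 + 0.089×7.11) = 1228/5.899 = 208.1 kJ/min.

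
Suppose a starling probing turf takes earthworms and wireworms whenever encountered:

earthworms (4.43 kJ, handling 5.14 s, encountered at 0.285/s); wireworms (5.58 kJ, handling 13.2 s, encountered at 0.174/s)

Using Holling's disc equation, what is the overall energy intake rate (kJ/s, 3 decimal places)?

0.469 kJ/s

R = (0.285×4.43 + 0.174×5.58) / (1 + 0.285×5.14 + 0.174×13.2) = 2.233/4.762 = 0.469 kJ/s.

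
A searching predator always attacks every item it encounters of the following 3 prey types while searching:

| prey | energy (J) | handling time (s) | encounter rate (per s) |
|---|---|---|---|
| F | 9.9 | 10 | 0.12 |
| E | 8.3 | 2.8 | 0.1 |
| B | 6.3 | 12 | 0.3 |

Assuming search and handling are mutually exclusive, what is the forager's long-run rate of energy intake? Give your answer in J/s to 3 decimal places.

0.643 J/s

R = (0.12×9.9 + 0.1×8.3 + 0.3×6.3) / (1 + 0.12×10 + 0.1×2.8 + 0.3×12) = 3.908/6.08 = 0.6428 J/s.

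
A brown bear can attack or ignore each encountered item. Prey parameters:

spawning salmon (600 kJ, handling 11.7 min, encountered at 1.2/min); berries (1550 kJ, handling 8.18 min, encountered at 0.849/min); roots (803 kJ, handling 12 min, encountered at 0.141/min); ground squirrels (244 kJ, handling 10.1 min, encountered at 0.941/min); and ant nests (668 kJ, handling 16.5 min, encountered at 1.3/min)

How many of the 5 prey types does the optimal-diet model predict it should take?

E/h in descending order: berries 189, roots 66.9, spawning salmon 51.3, ant nests 40.5, ground squirrels 24.2 kJ/min. The optimal diet is the largest prefix of this list for which every included type satisfies E_i/h_i > R on the types above it.
Rate on top 1: 165.6. roots: 66.9 < 165.6 → exclude; stop.
Optimal diet: berries — 1 of 5 types.

1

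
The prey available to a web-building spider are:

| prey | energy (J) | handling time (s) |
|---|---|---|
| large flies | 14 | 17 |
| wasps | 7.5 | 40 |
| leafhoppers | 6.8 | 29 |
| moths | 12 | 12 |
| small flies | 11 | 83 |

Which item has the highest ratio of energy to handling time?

In descending order of E/h:
moths: 12/12 = 1 J/s
large flies: 14/17 = 0.824 J/s
leafhoppers: 6.8/29 = 0.234 J/s
wasps: 7.5/40 = 0.188 J/s
small flies: 11/83 = 0.133 J/s

moths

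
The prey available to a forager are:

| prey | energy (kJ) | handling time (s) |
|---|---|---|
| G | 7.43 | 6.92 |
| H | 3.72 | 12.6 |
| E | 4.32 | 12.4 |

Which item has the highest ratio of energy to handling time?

G

Profitability E/h (kJ/s): G = 7.43/6.92 = 1.07, H = 3.72/12.6 = 0.295, E = 4.32/12.4 = 0.348.
Ranked: G > E > H.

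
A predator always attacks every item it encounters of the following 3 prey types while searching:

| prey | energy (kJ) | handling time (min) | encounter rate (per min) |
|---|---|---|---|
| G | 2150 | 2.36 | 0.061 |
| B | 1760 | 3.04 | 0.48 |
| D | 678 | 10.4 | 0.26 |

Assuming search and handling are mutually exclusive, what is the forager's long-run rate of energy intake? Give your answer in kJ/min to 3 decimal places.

R = (0.061×2150 + 0.48×1760 + 0.26×678) / (1 + 0.061×2.36 + 0.48×3.04 + 0.26×10.4) = 1152/5.307 = 217.1 kJ/min.

217.109 kJ/min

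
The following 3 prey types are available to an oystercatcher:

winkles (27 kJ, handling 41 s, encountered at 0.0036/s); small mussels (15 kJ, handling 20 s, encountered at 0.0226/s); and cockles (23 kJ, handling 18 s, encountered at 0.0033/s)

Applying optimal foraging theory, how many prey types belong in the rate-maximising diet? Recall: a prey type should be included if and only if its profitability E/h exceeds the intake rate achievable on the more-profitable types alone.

E/h in descending order: cockles 1.28, small mussels 0.75, winkles 0.659 kJ/s. The optimal diet is the largest prefix of this list for which every included type satisfies E_i/h_i > R on the types above it.
Rate on top 1: 0.07164. small mussels: 0.75 > 0.07164 → include.
Rate on top 2: 0.2745. winkles: 0.659 > 0.2745 → include.
Optimal diet: cockles, small mussels, winkles — 3 of 3 types.

3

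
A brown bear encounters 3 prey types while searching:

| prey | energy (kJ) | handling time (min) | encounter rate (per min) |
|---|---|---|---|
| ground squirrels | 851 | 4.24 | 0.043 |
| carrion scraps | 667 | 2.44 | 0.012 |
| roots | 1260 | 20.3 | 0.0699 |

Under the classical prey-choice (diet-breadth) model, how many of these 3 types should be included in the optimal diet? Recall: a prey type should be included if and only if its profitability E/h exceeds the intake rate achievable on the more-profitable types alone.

3

Rank by E/h (kJ/min): carrion scraps 273, ground squirrels 201, roots 62.1. Include each in turn until the next type's E/h falls below the running intake rate.
Rate on top 1: 7.776. ground squirrels: 201 > 7.776 → include.
Rate on top 2: 36.81. roots: 62.1 > 36.81 → include.
Optimal diet: carrion scraps, ground squirrels, roots — 3 of 3 types.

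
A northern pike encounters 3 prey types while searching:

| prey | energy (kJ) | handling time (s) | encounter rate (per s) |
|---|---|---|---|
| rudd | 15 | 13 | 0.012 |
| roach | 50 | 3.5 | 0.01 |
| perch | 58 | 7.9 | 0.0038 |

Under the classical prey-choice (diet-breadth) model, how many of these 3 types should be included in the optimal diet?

3

E/h in descending order: roach 14.3, perch 7.34, rudd 1.15 kJ/s. The optimal diet is the largest prefix of this list for which every included type satisfies E_i/h_i > R on the types above it.
Rate on top 1: 0.4831. perch: 7.34 > 0.4831 → include.
Rate on top 2: 0.6764. rudd: 1.15 > 0.6764 → include.
Optimal diet: roach, perch, rudd — 3 of 3 types.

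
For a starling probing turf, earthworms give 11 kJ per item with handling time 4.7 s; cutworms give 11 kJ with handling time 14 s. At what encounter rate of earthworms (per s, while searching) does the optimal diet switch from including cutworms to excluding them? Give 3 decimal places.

The zero-one rule: include cutworms iff E₂/h₂ > λE₁/(1+λh₁). Equality gives the switch point.
λE₁h₂ = E₂ + λE₂h₁ ⇒ λ = E₂/(E₁h₂ − E₂h₁) = 11/(154 − 51.7) = 0.1075 per s.

0.108 per s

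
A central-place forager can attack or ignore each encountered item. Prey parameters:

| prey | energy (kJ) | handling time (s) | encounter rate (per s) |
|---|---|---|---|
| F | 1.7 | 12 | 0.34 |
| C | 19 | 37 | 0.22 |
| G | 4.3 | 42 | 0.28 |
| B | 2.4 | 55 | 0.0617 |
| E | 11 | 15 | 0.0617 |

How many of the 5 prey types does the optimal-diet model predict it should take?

2

E/h in descending order: E 0.733, C 0.514, F 0.142, G 0.102, B 0.0436 kJ/s. The optimal diet is the largest prefix of this list for which every included type satisfies E_i/h_i > R on the types above it.
Rate on top 1: 0.3525. C: 0.514 > 0.3525 → include.
Rate on top 2: 0.4827. F: 0.142 < 0.4827 → exclude; stop.
Optimal diet: E, C — 2 of 5 types.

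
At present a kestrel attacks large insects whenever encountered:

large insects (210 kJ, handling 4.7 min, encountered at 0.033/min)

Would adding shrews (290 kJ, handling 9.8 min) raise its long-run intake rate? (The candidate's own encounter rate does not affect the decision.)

Yes

Current rate: (0.033×210)/(1 + 0.033×4.7) = 5.999 kJ/min.
Profitability of shrews: 290/9.8 = 29.59 kJ/min.
Since 29.59 > R, including shrews increases the long-run rate.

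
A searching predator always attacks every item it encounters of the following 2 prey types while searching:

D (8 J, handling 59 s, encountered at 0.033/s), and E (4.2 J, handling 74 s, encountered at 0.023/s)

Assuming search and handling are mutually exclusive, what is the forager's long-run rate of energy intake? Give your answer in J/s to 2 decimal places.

Energy encountered per unit search time: 0.033×8 + 0.023×4.2 = 0.3606 J/s.
Handling time per unit search time: 0.033×59 + 0.023×74 = 3.649.
Rate = 0.3606/(1 + 3.649) = 0.07757 J/s.

0.08 J/s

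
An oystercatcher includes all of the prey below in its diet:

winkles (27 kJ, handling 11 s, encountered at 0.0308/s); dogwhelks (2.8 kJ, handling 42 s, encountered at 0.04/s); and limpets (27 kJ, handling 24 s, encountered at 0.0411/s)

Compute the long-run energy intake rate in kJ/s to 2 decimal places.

R = Σλ_iE_i / (1 + Σλ_ih_i)
Numerator: 0.0308×27 + 0.04×2.8 + 0.0411×27 = 2.053
Denominator: 1 + 0.0308×11 + 0.04×42 + 0.0411×24 = 4.005
R = 2.053/4.005 = 0.5127 kJ/s

0.51 kJ/s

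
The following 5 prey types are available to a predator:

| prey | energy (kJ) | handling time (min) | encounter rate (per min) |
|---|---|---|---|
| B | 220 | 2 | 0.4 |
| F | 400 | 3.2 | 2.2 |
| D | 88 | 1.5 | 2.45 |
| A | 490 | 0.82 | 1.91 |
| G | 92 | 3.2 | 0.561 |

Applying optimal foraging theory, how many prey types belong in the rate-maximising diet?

1

Rank by E/h (kJ/min): A 598, F 125, B 110, D 58.7, G 28.8. Include each in turn until the next type's E/h falls below the running intake rate.
Rate on top 1: 364.7. F: 125 < 364.7 → exclude; stop.
Optimal diet: A — 1 of 5 types.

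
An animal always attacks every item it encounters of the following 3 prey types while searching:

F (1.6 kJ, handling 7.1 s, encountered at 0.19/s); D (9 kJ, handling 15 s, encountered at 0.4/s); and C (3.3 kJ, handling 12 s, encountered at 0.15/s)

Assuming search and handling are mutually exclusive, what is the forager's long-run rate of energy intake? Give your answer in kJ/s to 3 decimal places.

0.433 kJ/s

R = (0.19×1.6 + 0.4×9 + 0.15×3.3) / (1 + 0.19×7.1 + 0.4×15 + 0.15×12) = 4.399/10.15 = 0.4334 kJ/s.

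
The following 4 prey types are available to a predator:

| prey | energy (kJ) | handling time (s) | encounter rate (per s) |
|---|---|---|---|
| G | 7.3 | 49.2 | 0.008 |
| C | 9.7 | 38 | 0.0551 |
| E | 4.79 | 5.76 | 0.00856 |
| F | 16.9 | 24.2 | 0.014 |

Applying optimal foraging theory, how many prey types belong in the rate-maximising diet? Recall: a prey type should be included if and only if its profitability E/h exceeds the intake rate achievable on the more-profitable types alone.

3

Profitabilities (E/h, kJ/s): E 0.832, F 0.698, C 0.255, G 0.148. Add prey in this order while the next type's profitability exceeds the intake rate on those already taken.
Rate on top 1: 0.03908. F: 0.698 > 0.03908 → include.
Rate on top 2: 0.2. C: 0.255 > 0.2 → include.
Rate on top 3: 0.2332. G: 0.148 < 0.2332 → exclude; stop.
Optimal diet: E, F, C — 3 of 4 types.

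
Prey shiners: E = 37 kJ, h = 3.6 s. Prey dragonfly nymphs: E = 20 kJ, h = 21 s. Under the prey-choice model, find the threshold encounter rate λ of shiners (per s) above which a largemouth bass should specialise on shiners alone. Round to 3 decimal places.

Drop dragonfly nymphs once their profitability E₂/h₂ falls below the rate achievable on shiners alone: E₂/h₂ = λE₁/(1 + λh₁).
Solve for λ: λE₁h₂ = E₂(1 + λh₁) → λ(E₁h₂ − E₂h₁) = E₂ → λ = E₂/(E₁h₂ − E₂h₁).
λ = 20/(37×21 − 20×3.6) = 20/705 = 0.02837 per s.

0.028 per s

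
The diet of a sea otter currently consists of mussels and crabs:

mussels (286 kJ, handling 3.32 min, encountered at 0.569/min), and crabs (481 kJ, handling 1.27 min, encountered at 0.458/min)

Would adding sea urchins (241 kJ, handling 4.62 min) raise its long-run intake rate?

No

Current rate: (0.569×286 + 0.458×481)/(1 + 0.569×3.32 + 0.458×1.27) = 110.4 kJ/min.
sea urchins: E/h = 241/4.62 = 52.16 kJ/min.
Since 52.16 < R, time spent handling sea urchins is better spent searching.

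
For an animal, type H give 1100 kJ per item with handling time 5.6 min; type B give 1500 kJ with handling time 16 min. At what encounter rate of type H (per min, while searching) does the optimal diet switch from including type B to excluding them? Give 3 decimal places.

0.163 per min

Drop type B once their profitability E₂/h₂ falls below the rate achievable on type H alone: E₂/h₂ = λE₁/(1 + λh₁).
Solve for λ: λE₁h₂ = E₂(1 + λh₁) → λ(E₁h₂ − E₂h₁) = E₂ → λ = E₂/(E₁h₂ − E₂h₁).
λ = 1500/(1100×16 − 1500×5.6) = 1500/9200 = 0.163 per min.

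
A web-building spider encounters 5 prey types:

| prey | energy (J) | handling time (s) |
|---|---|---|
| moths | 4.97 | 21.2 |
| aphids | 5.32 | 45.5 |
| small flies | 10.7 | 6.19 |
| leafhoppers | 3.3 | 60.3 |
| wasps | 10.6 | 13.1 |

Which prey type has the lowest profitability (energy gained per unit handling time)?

In descending order of E/h:
small flies: 10.7/6.19 = 1.73 J/s
wasps: 10.6/13.1 = 0.809 J/s
moths: 4.97/21.2 = 0.234 J/s
aphids: 5.32/45.5 = 0.117 J/s
leafhoppers: 3.3/60.3 = 0.0547 J/s

leafhoppers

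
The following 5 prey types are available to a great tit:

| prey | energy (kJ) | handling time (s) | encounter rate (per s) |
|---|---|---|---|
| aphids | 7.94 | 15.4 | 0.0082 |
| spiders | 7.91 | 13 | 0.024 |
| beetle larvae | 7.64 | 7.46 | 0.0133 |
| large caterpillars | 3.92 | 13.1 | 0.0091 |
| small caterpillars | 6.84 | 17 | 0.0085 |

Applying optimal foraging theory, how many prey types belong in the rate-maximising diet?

E/h in descending order: beetle larvae 1.02, spiders 0.608, aphids 0.516, small caterpillars 0.402, large caterpillars 0.299 kJ/s. The optimal diet is the largest prefix of this list for which every included type satisfies E_i/h_i > R on the types above it.
Rate on top 1: 0.09244. spiders: 0.608 > 0.09244 → include.
Rate on top 2: 0.2065. aphids: 0.516 > 0.2065 → include.
Rate on top 3: 0.2319. small caterpillars: 0.402 > 0.2319 → include.
Rate on top 4: 0.2466. large caterpillars: 0.299 > 0.2466 → include.
Optimal diet: beetle larvae, spiders, aphids, small caterpillars, large caterpillars — 5 of 5 types.

5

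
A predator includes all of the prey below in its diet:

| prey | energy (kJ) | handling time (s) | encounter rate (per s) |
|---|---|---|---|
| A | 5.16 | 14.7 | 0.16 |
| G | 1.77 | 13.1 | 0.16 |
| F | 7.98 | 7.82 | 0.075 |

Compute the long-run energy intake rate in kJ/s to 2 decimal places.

0.28 kJ/s

R = Σλ_iE_i / (1 + Σλ_ih_i)
Numerator: 0.16×5.16 + 0.16×1.77 + 0.075×7.98 = 1.707
Denominator: 1 + 0.16×14.7 + 0.16×13.1 + 0.075×7.82 = 6.034
R = 1.707/6.034 = 0.2829 kJ/s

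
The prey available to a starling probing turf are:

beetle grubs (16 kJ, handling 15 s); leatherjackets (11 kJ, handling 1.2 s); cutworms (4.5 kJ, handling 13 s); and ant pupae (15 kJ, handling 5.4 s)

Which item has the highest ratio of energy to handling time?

leatherjackets

Profitability E/h (kJ/s): beetle grubs = 16/15 = 1.07, leatherjackets = 11/1.2 = 9.17, cutworms = 4.5/13 = 0.346, ant pupae = 15/5.4 = 2.78.
Ranked: leatherjackets > ant pupae > beetle grubs > cutworms.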